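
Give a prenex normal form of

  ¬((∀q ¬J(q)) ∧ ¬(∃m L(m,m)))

∃q ∃m (J(q) ∨ L(m,m))

Drive negations inward (¬∀x A ≡ ∃x ¬A, ¬∃x A ≡ ∀x ¬A, De Morgan for ∧/∨):
  (∃q J(q)) ∨ (∃m L(m,m))
Extract every quantifier outward, since the variables are now distinct and don't occur free across branches:
  ∃q ∃m (J(q) ∨ L(m,m))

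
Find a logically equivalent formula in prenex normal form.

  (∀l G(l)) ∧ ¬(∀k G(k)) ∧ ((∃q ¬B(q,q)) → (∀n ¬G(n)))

Eliminate → and ↔ using ¬ and ∨.
  (∀l G(l)) ∧ ¬(∀k G(k)) ∧ (¬(∃q ¬B(q,q)) ∨ (∀n ¬G(n)))
Drive negations inward (¬∀x A ≡ ∃x ¬A, ¬∃x A ≡ ∀x ¬A, De Morgan for ∧/∨):
  (∀l G(l)) ∧ (∃k ¬G(k)) ∧ ((∀q B(q,q)) ∨ (∀n ¬G(n)))
All bound variables are already distinct, so no renaming is needed.
Pull the quantifiers to the front (each side's bound variable is not free in the other side):
  ∀l ∃k ∀q ∀n (G(l) ∧ ¬G(k) ∧ (B(q,q) ∨ ¬G(n)))

∀l ∃k ∀q ∀n (G(l) ∧ ¬G(k) ∧ (B(q,q) ∨ ¬G(n)))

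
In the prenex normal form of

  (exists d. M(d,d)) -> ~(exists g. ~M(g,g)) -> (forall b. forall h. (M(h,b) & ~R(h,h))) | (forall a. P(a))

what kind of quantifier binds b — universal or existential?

Eliminate → and ↔ using ¬ and ∨.
  ~(exists d. M(d,d)) | ~~(exists g. ~M(g,g)) | (forall b. forall h. (M(h,b) & ~R(h,h))) | (forall a. P(a))
Push ¬ through the quantifiers and connectives to reach negation normal form:
  (forall d. ~M(d,d)) | (exists g. ~M(g,g)) | (forall b. forall h. (M(h,b) & ~R(h,h))) | (forall a. P(a))
All bound variables are already distinct, so no renaming is needed.
Extract every quantifier outward, since the variables are now distinct and don't occur free across branches:
  forall d. exists g. forall b. forall h. forall a. (~M(d,d) | ~M(g,g) | M(h,b) & ~R(h,h) | P(a))
The quantifier forall b sits under an even number of negations (counting the antecedent side of each →), so it remains universal.

universal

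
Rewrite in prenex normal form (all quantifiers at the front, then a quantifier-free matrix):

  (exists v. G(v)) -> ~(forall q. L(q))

forall v. exists q. (~G(v) | ~L(q))

Rewrite implications/biconditionals: A → B as ¬A ∨ B.
  ~(exists v. G(v)) | ~(forall q. L(q))
Move each ¬ inward, flipping quantifiers it crosses:
  (forall v. ~G(v)) | (exists q. ~L(q))
Pull the quantifiers to the front (each side's bound variable is not free in the other side):
  forall v. exists q. (~G(v) | ~L(q))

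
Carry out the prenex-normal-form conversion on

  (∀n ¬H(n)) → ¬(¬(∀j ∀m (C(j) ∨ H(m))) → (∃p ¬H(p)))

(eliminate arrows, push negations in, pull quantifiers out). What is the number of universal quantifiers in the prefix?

1

Rewrite implications/biconditionals: A → B as ¬A ∨ B.
  ¬(∀n ¬H(n)) ∨ ¬(¬¬(∀j ∀m (C(j) ∨ H(m))) ∨ (∃p ¬H(p)))
Push ¬ through the quantifiers and connectives to reach negation normal form:
  (∃n H(n)) ∨ (∃j ∃m (¬C(j) ∧ ¬H(m))) ∧ (∀p H(p))
All bound variables are already distinct, so no renaming is needed.
Extract every quantifier outward, since the variables are now distinct and don't occur free across branches:
  ∃n ∃j ∃m ∀p (H(n) ∨ ¬C(j) ∧ ¬H(m) ∧ H(p))
The prefix is ∃n ∃j ∃m ∀p: 1 universal, 3 existential.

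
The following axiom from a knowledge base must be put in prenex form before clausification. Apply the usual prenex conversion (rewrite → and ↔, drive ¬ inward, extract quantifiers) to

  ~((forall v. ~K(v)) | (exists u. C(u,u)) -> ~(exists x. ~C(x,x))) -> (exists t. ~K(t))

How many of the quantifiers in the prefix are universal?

First replace A → B with ¬A ∨ B.
  ~~(~((forall v. ~K(v)) | (exists u. C(u,u))) | ~(exists x. ~C(x,x))) | (exists t. ~K(t))
Push ¬ through the quantifiers and connectives to reach negation normal form:
  (exists v. K(v)) & (forall u. ~C(u,u)) | (forall x. C(x,x)) | (exists t. ~K(t))
Pull the quantifiers to the front (each side's bound variable is not free in the other side):
  exists v. forall u. forall x. exists t. (K(v) & ~C(u,u) | C(x,x) | ~K(t))
The prefix is exists v forall u forall x exists t: 2 universal, 2 existential.

2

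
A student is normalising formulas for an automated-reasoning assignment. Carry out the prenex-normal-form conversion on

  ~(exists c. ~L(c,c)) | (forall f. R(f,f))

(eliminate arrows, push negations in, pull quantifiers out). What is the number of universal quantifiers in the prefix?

2

Move each ¬ inward, flipping quantifiers it crosses:
  (forall c. L(c,c)) | (forall f. R(f,f))
Finally move all quantifiers to the prefix:
  forall c. forall f. (L(c,c) | R(f,f))
The prefix is forall c forall f: 2 universal, 0 existential.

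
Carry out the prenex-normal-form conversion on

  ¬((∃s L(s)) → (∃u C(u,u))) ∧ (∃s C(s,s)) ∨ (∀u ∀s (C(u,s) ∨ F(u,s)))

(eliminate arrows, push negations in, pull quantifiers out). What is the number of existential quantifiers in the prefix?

Eliminate → and ↔ using ¬ and ∨.
  ¬(¬(∃s L(s)) ∨ (∃u C(u,u))) ∧ (∃s C(s,s)) ∨ (∀u ∀s (C(u,s) ∨ F(u,s)))
Push ¬ through the quantifiers and connectives to reach negation normal form:
  (∃s L(s)) ∧ (∀u ¬C(u,u)) ∧ (∃s C(s,s)) ∨ (∀u ∀s (C(u,s) ∨ F(u,s)))
Rename bound variables to avoid capture: s↦q, u↦u1, s↦a.
  (∃s L(s)) ∧ (∀u ¬C(u,u)) ∧ (∃q C(q,q)) ∨ (∀u1 ∀a (C(u1,a) ∨ F(u1,a)))
Extract every quantifier outward, since the variables are now distinct and don't occur free across branches:
  ∃s ∀u ∃q ∀u1 ∀a (L(s) ∧ ¬C(u,u) ∧ C(q,q) ∨ C(u1,a) ∨ F(u1,a))
The prefix is ∃s ∀u ∃q ∀u1 ∀a: 3 universal, 2 existential.

2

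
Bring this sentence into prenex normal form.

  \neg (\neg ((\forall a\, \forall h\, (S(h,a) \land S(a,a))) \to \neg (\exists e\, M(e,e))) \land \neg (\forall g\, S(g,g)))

\exists a\, \exists h\, \forall e\, \forall g\, (\neg S(h,a) \lor \neg S(a,a) \lor \neg M(e,e) \lor S(g,g))

Eliminate → and ↔ using ¬ and ∨.
  \neg (\neg (\neg (\forall a\, \forall h\, (S(h,a) \land S(a,a))) \lor \neg (\exists e\, M(e,e))) \land \neg (\forall g\, S(g,g)))
Push ¬ through the quantifiers and connectives to reach negation normal form:
  (\exists a\, \exists h\, (\neg S(h,a) \lor \neg S(a,a))) \lor (\forall e\, \neg M(e,e)) \lor (\forall g\, S(g,g))
All bound variables are already distinct, so no renaming is needed.
Extract every quantifier outward, since the variables are now distinct and don't occur free across branches:
  \exists a\, \exists h\, \forall e\, \forall g\, (\neg S(h,a) \lor \neg S(a,a) \lor \neg M(e,e) \lor S(g,g))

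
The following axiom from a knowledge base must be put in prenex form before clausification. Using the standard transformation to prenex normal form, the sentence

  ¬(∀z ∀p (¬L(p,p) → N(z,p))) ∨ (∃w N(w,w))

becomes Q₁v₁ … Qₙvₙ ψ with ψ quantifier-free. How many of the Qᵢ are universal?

First replace A → B with ¬A ∨ B.
  ¬(∀z ∀p (¬¬L(p,p) ∨ N(z,p))) ∨ (∃w N(w,w))
Push ¬ through the quantifiers and connectives to reach negation normal form:
  (∃z ∃p (¬L(p,p) ∧ ¬N(z,p))) ∨ (∃w N(w,w))
Pull the quantifiers to the front (each side's bound variable is not free in the other side):
  ∃z ∃p ∃w (¬L(p,p) ∧ ¬N(z,p) ∨ N(w,w))
The prefix is ∃z ∃p ∃w: 0 universal, 3 existential.

0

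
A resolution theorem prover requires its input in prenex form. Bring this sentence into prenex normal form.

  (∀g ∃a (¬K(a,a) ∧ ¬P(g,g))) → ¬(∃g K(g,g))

Eliminate → and ↔ using ¬ and ∨.
  ¬(∀g ∃a (¬K(a,a) ∧ ¬P(g,g))) ∨ ¬(∃g K(g,g))
Push ¬ through the quantifiers and connectives to reach negation normal form:
  (∃g ∀a (K(a,a) ∨ P(g,g))) ∨ (∀g ¬K(g,g))
Standardize variables apart so no two quantifiers bind the same name: g↦x1.
  (∃g ∀a (K(a,a) ∨ P(g,g))) ∨ (∀x1 ¬K(x1,x1))
Finally move all quantifiers to the prefix:
  ∃g ∀a ∀x1 (K(a,a) ∨ P(g,g) ∨ ¬K(x1,x1))

∃g ∀a ∀x1 (K(a,a) ∨ P(g,g) ∨ ¬K(x1,x1))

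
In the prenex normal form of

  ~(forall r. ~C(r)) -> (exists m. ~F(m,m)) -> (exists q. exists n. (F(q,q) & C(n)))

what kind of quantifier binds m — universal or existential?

Rewrite implications/biconditionals: A → B as ¬A ∨ B.
  ~~(forall r. ~C(r)) | ~(exists m. ~F(m,m)) | (exists q. exists n. (F(q,q) & C(n)))
Move each ¬ inward, flipping quantifiers it crosses:
  (forall r. ~C(r)) | (forall m. F(m,m)) | (exists q. exists n. (F(q,q) & C(n)))
Finally move all quantifiers to the prefix:
  forall r. forall m. exists q. exists n. (~C(r) | F(m,m) | F(q,q) & C(n))
The quantifier exists m sits under an odd number of negations (counting the antecedent side of each →), so it flips to forall m.

universal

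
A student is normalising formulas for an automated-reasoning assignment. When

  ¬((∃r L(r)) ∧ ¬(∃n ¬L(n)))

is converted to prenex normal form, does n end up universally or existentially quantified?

existential

Drive negations inward (¬∀x A ≡ ∃x ¬A, ¬∃x A ≡ ∀x ¬A, De Morgan for ∧/∨):
  (∀r ¬L(r)) ∨ (∃n ¬L(n))
All bound variables are already distinct, so no renaming is needed.
Pull the quantifiers to the front (each side's bound variable is not free in the other side):
  ∀r ∃n (¬L(r) ∨ ¬L(n))
The quantifier ∃n sits under an even number of negations, so it remains existential.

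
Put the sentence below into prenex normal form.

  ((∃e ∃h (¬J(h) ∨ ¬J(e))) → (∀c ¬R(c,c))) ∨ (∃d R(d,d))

Eliminate → and ↔ using ¬ and ∨.
  ¬(∃e ∃h (¬J(h) ∨ ¬J(e))) ∨ (∀c ¬R(c,c)) ∨ (∃d R(d,d))
Move each ¬ inward, flipping quantifiers it crosses:
  (∀e ∀h (J(h) ∧ J(e))) ∨ (∀c ¬R(c,c)) ∨ (∃d R(d,d))
Extract every quantifier outward, since the variables are now distinct and don't occur free across branches:
  ∀e ∀h ∀c ∃d (J(h) ∧ J(e) ∨ ¬R(c,c) ∨ R(d,d))

∀e ∀h ∀c ∃d (J(h) ∧ J(e) ∨ ¬R(c,c) ∨ R(d,d))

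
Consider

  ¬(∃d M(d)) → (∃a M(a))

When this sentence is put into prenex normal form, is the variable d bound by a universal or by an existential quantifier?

existential

Eliminate → and ↔ using ¬ and ∨.
  ¬¬(∃d M(d)) ∨ (∃a M(a))
Drive negations inward (¬∀x A ≡ ∃x ¬A, ¬∃x A ≡ ∀x ¬A, De Morgan for ∧/∨):
  (∃d M(d)) ∨ (∃a M(a))
All bound variables are already distinct, so no renaming is needed.
Extract every quantifier outward, since the variables are now distinct and don't occur free across branches:
  ∃d ∃a (M(d) ∨ M(a))
The quantifier ∃d sits under an even number of negations (counting the antecedent side of each →), so it remains existential.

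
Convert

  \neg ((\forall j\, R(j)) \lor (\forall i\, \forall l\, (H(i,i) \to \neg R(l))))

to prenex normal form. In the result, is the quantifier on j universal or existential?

First replace A → B with ¬A ∨ B.
  \neg ((\forall j\, R(j)) \lor (\forall i\, \forall l\, (\neg H(i,i) \lor \neg R(l))))
Move each ¬ inward, flipping quantifiers it crosses:
  (\exists j\, \neg R(j)) \land (\exists i\, \exists l\, (H(i,i) \land R(l)))
All bound variables are already distinct, so no renaming is needed.
Extract every quantifier outward, since the variables are now distinct and don't occur free across branches:
  \exists j\, \exists i\, \exists l\, (\neg R(j) \land H(i,i) \land R(l))
The quantifier \forall j sits under an odd number of negations (counting the antecedent side of each →), so it flips to \exists j.

existential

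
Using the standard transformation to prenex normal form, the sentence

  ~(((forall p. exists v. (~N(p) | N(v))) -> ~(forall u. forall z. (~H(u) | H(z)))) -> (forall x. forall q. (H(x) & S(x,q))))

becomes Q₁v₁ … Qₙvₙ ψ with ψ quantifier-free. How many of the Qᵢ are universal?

First replace A → B with ¬A ∨ B.
  ~(~(~(forall p. exists v. (~N(p) | N(v))) | ~(forall u. forall z. (~H(u) | H(z)))) | (forall x. forall q. (H(x) & S(x,q))))
Drive negations inward (¬∀x A ≡ ∃x ¬A, ¬∃x A ≡ ∀x ¬A, De Morgan for ∧/∨):
  ((exists p. forall v. (N(p) & ~N(v))) | (exists u. exists z. (H(u) & ~H(z)))) & (exists x. exists q. (~H(x) | ~S(x,q)))
Finally move all quantifiers to the prefix:
  exists p. forall v. exists u. exists z. exists x. exists q. ((N(p) & ~N(v) | H(u) & ~H(z)) & (~H(x) | ~S(x,q)))
The prefix is exists p forall v exists u exists z exists x exists q: 1 universal, 5 existential.

1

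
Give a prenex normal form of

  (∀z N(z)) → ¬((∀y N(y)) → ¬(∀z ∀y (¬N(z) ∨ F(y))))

First replace A → B with ¬A ∨ B.
  ¬(∀z N(z)) ∨ ¬(¬(∀y N(y)) ∨ ¬(∀z ∀y (¬N(z) ∨ F(y))))
Move each ¬ inward, flipping quantifiers it crosses:
  (∃z ¬N(z)) ∨ (∀y N(y)) ∧ (∀z ∀y (¬N(z) ∨ F(y)))
Give each quantifier a distinct variable: z↦r, y↦y1.
  (∃z ¬N(z)) ∨ (∀y N(y)) ∧ (∀r ∀y1 (¬N(r) ∨ F(y1)))
Pull the quantifiers to the front (each side's bound variable is not free in the other side):
  ∃z ∀y ∀r ∀y1 (¬N(z) ∨ N(y) ∧ (¬N(r) ∨ F(y1)))

∃z ∀y ∀r ∀y1 (¬N(z) ∨ N(y) ∧ (¬N(r) ∨ F(y1)))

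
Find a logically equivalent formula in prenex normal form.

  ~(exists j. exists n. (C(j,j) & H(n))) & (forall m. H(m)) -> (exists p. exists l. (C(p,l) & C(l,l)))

exists j. exists n. exists m. exists p. exists l. (C(j,j) & H(n) | ~H(m) | C(p,l) & C(l,l))

Rewrite implications/biconditionals: A → B as ¬A ∨ B.
  ~(~(exists j. exists n. (C(j,j) & H(n))) & (forall m. H(m))) | (exists p. exists l. (C(p,l) & C(l,l)))
Drive negations inward (¬∀x A ≡ ∃x ¬A, ¬∃x A ≡ ∀x ¬A, De Morgan for ∧/∨):
  (exists j. exists n. (C(j,j) & H(n))) | (exists m. ~H(m)) | (exists p. exists l. (C(p,l) & C(l,l)))
All bound variables are already distinct, so no renaming is needed.
Extract every quantifier outward, since the variables are now distinct and don't occur free across branches:
  exists j. exists n. exists m. exists p. exists l. (C(j,j) & H(n) | ~H(m) | C(p,l) & C(l,l))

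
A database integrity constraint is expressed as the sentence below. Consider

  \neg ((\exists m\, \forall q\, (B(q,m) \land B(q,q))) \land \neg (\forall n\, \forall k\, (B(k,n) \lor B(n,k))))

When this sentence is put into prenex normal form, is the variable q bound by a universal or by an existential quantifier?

Move each ¬ inward, flipping quantifiers it crosses:
  (\forall m\, \exists q\, (\neg B(q,m) \lor \neg B(q,q))) \lor (\forall n\, \forall k\, (B(k,n) \lor B(n,k)))
Extract every quantifier outward, since the variables are now distinct and don't occur free across branches:
  \forall m\, \exists q\, \forall n\, \forall k\, (\neg B(q,m) \lor \neg B(q,q) \lor B(k,n) \lor B(n,k))
The quantifier \forall q sits under an odd number of negations, so it flips to \exists q.

existential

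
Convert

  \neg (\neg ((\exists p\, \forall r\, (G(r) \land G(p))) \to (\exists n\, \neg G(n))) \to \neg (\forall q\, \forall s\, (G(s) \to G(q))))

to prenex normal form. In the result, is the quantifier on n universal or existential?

universal

Eliminate → and ↔ using ¬ and ∨.
  \neg (\neg \neg (\neg (\exists p\, \forall r\, (G(r) \land G(p))) \lor (\exists n\, \neg G(n))) \lor \neg (\forall q\, \forall s\, (\neg G(s) \lor G(q))))
Push ¬ through the quantifiers and connectives to reach negation normal form:
  (\exists p\, \forall r\, (G(r) \land G(p))) \land (\forall n\, G(n)) \land (\forall q\, \forall s\, (\neg G(s) \lor G(q)))
All bound variables are already distinct, so no renaming is needed.
Pull the quantifiers to the front (each side's bound variable is not free in the other side):
  \exists p\, \forall r\, \forall n\, \forall q\, \forall s\, (G(r) \land G(p) \land G(n) \land (\neg G(s) \lor G(q)))
The quantifier \exists n sits under an odd number of negations (counting the antecedent side of each →), so it flips to \forall n.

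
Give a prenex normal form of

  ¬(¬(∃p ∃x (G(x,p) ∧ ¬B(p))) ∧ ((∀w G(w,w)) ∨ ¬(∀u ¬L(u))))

Push ¬ through the quantifiers and connectives to reach negation normal form:
  (∃p ∃x (G(x,p) ∧ ¬B(p))) ∨ (∃w ¬G(w,w)) ∧ (∀u ¬L(u))
All bound variables are already distinct, so no renaming is needed.
Finally move all quantifiers to the prefix:
  ∃p ∃x ∃w ∀u (G(x,p) ∧ ¬B(p) ∨ ¬G(w,w) ∧ ¬L(u))

∃p ∃x ∃w ∀u (G(x,p) ∧ ¬B(p) ∨ ¬G(w,w) ∧ ¬L(u))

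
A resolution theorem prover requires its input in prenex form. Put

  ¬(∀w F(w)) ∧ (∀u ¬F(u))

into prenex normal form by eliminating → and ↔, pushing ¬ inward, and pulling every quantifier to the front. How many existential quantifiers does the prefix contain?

Move each ¬ inward, flipping quantifiers it crosses:
  (∃w ¬F(w)) ∧ (∀u ¬F(u))
All bound variables are already distinct, so no renaming is needed.
Extract every quantifier outward, since the variables are now distinct and don't occur free across branches:
  ∃w ∀u (¬F(w) ∧ ¬F(u))
The prefix is ∃w ∀u: 1 universal, 1 existential.

1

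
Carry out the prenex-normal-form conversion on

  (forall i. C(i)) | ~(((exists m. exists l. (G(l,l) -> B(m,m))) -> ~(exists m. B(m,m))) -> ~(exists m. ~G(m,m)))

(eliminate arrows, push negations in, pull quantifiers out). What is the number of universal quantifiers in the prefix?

Rewrite implications/biconditionals: A → B as ¬A ∨ B.
  (forall i. C(i)) | ~(~(~(exists m. exists l. (~G(l,l) | B(m,m))) | ~(exists m. B(m,m))) | ~(exists m. ~G(m,m)))
Move each ¬ inward, flipping quantifiers it crosses:
  (forall i. C(i)) | ((forall m. forall l. (G(l,l) & ~B(m,m))) | (forall m. ~B(m,m))) & (exists m. ~G(m,m))
Rename bound variables to avoid capture: m↦z, m↦c.
  (forall i. C(i)) | ((forall m. forall l. (G(l,l) & ~B(m,m))) | (forall z. ~B(z,z))) & (exists c. ~G(c,c))
Extract every quantifier outward, since the variables are now distinct and don't occur free across branches:
  forall i. forall m. forall l. forall z. exists c. (C(i) | (G(l,l) & ~B(m,m) | ~B(z,z)) & ~G(c,c))
The prefix is forall i forall m forall l forall z exists c: 4 universal, 1 existential.

4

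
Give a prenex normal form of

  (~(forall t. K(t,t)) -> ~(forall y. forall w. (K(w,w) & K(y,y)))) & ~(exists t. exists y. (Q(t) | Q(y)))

Rewrite implications/biconditionals: A → B as ¬A ∨ B.
  (~~(forall t. K(t,t)) | ~(forall y. forall w. (K(w,w) & K(y,y)))) & ~(exists t. exists y. (Q(t) | Q(y)))
Drive negations inward (¬∀x A ≡ ∃x ¬A, ¬∃x A ≡ ∀x ¬A, De Morgan for ∧/∨):
  ((forall t. K(t,t)) | (exists y. exists w. (~K(w,w) | ~K(y,y)))) & (forall t. forall y. (~Q(t) & ~Q(y)))
Rename bound variables to avoid capture: t↦y1, y↦v1.
  ((forall t. K(t,t)) | (exists y. exists w. (~K(w,w) | ~K(y,y)))) & (forall y1. forall v1. (~Q(y1) & ~Q(v1)))
Extract every quantifier outward, since the variables are now distinct and don't occur free across branches:
  forall t. exists y. exists w. forall y1. forall v1. ((K(t,t) | ~K(w,w) | ~K(y,y)) & ~Q(y1) & ~Q(v1))

forall t. exists y. exists w. forall y1. forall v1. ((K(t,t) | ~K(w,w) | ~K(y,y)) & ~Q(y1) & ~Q(v1))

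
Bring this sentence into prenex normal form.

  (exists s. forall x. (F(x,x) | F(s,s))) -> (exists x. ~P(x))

forall s. exists x. exists z1. (~F(x,x) & ~F(s,s) | ~P(z1))

Eliminate → and ↔ using ¬ and ∨.
  ~(exists s. forall x. (F(x,x) | F(s,s))) | (exists x. ~P(x))
Drive negations inward (¬∀x A ≡ ∃x ¬A, ¬∃x A ≡ ∀x ¬A, De Morgan for ∧/∨):
  (forall s. exists x. (~F(x,x) & ~F(s,s))) | (exists x. ~P(x))
Standardize variables apart so no two quantifiers bind the same name: x↦z1.
  (forall s. exists x. (~F(x,x) & ~F(s,s))) | (exists z1. ~P(z1))
Extract every quantifier outward, since the variables are now distinct and don't occur free across branches:
  forall s. exists x. exists z1. (~F(x,x) & ~F(s,s) | ~P(z1))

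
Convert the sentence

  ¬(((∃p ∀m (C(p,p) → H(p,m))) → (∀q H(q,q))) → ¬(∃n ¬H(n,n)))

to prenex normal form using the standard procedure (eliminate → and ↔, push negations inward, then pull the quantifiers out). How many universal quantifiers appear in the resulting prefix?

Eliminate → and ↔ using ¬ and ∨.
  ¬(¬(¬(∃p ∀m (¬C(p,p) ∨ H(p,m))) ∨ (∀q H(q,q))) ∨ ¬(∃n ¬H(n,n)))
Move each ¬ inward, flipping quantifiers it crosses:
  ((∀p ∃m (C(p,p) ∧ ¬H(p,m))) ∨ (∀q H(q,q))) ∧ (∃n ¬H(n,n))
Finally move all quantifiers to the prefix:
  ∀p ∃m ∀q ∃n ((C(p,p) ∧ ¬H(p,m) ∨ H(q,q)) ∧ ¬H(n,n))
The prefix is ∀p ∃m ∀q ∃n: 2 universal, 2 existential.

2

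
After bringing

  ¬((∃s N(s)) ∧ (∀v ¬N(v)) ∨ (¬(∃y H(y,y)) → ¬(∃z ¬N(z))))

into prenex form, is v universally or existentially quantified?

existential

Eliminate → and ↔ using ¬ and ∨.
  ¬((∃s N(s)) ∧ (∀v ¬N(v)) ∨ ¬¬(∃y H(y,y)) ∨ ¬(∃z ¬N(z)))
Push ¬ through the quantifiers and connectives to reach negation normal form:
  ((∀s ¬N(s)) ∨ (∃v N(v))) ∧ (∀y ¬H(y,y)) ∧ (∃z ¬N(z))
Pull the quantifiers to the front (each side's bound variable is not free in the other side):
  ∀s ∃v ∀y ∃z ((¬N(s) ∨ N(v)) ∧ ¬H(y,y) ∧ ¬N(z))
The quantifier ∀v sits under an odd number of negations (counting the antecedent side of each →), so it flips to ∃v.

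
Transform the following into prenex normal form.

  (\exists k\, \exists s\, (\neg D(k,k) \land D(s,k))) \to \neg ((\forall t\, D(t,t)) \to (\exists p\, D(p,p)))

Eliminate → and ↔ using ¬ and ∨.
  \neg (\exists k\, \exists s\, (\neg D(k,k) \land D(s,k))) \lor \neg (\neg (\forall t\, D(t,t)) \lor (\exists p\, D(p,p)))
Push ¬ through the quantifiers and connectives to reach negation normal form:
  (\forall k\, \forall s\, (D(k,k) \lor \neg D(s,k))) \lor (\forall t\, D(t,t)) \land (\forall p\, \neg D(p,p))
Pull the quantifiers to the front (each side's bound variable is not free in the other side):
  \forall k\, \forall s\, \forall t\, \forall p\, (D(k,k) \lor \neg D(s,k) \lor D(t,t) \land \neg D(p,p))

\forall k\, \forall s\, \forall t\, \forall p\, (D(k,k) \lor \neg D(s,k) \lor D(t,t) \land \neg D(p,p))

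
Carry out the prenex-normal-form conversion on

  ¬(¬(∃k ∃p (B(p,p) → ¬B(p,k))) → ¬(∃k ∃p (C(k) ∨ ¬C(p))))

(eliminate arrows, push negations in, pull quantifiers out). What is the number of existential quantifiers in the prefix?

2

Eliminate → and ↔ using ¬ and ∨.
  ¬(¬¬(∃k ∃p (¬B(p,p) ∨ ¬B(p,k))) ∨ ¬(∃k ∃p (C(k) ∨ ¬C(p))))
Drive negations inward (¬∀x A ≡ ∃x ¬A, ¬∃x A ≡ ∀x ¬A, De Morgan for ∧/∨):
  (∀k ∀p (B(p,p) ∧ B(p,k))) ∧ (∃k ∃p (C(k) ∨ ¬C(p)))
Give each quantifier a distinct variable: k↦x, p↦u1.
  (∀k ∀p (B(p,p) ∧ B(p,k))) ∧ (∃x ∃u1 (C(x) ∨ ¬C(u1)))
Finally move all quantifiers to the prefix:
  ∀k ∀p ∃x ∃u1 (B(p,p) ∧ B(p,k) ∧ (C(x) ∨ ¬C(u1)))
The prefix is ∀k ∀p ∃x ∃u1: 2 universal, 2 existential.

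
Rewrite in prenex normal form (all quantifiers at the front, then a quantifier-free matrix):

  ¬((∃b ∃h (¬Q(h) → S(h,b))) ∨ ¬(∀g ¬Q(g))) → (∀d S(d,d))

First replace A → B with ¬A ∨ B.
  ¬¬((∃b ∃h (¬¬Q(h) ∨ S(h,b))) ∨ ¬(∀g ¬Q(g))) ∨ (∀d S(d,d))
Drive negations inward (¬∀x A ≡ ∃x ¬A, ¬∃x A ≡ ∀x ¬A, De Morgan for ∧/∨):
  (∃b ∃h (Q(h) ∨ S(h,b))) ∨ (∃g Q(g)) ∨ (∀d S(d,d))
All bound variables are already distinct, so no renaming is needed.
Finally move all quantifiers to the prefix:
  ∃b ∃h ∃g ∀d (Q(h) ∨ S(h,b) ∨ Q(g) ∨ S(d,d))

∃b ∃h ∃g ∀d (Q(h) ∨ S(h,b) ∨ Q(g) ∨ S(d,d))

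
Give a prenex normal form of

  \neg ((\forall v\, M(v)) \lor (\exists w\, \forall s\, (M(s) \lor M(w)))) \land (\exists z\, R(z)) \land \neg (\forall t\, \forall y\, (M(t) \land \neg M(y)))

Drive negations inward (¬∀x A ≡ ∃x ¬A, ¬∃x A ≡ ∀x ¬A, De Morgan for ∧/∨):
  (\exists v\, \neg M(v)) \land (\forall w\, \exists s\, (\neg M(s) \land \neg M(w))) \land (\exists z\, R(z)) \land (\exists t\, \exists y\, (\neg M(t) \lor M(y)))
Finally move all quantifiers to the prefix:
  \exists v\, \forall w\, \exists s\, \exists z\, \exists t\, \exists y\, (\neg M(v) \land \neg M(s) \land \neg M(w) \land R(z) \land (\neg M(t) \lor M(y)))

\exists v\, \forall w\, \exists s\, \exists z\, \exists t\, \exists y\, (\neg M(v) \land \neg M(s) \land \neg M(w) \land R(z) \land (\neg M(t) \lor M(y)))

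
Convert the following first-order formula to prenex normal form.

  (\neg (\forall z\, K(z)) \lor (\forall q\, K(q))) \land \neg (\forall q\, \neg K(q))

Push ¬ through the quantifiers and connectives to reach negation normal form:
  ((\exists z\, \neg K(z)) \lor (\forall q\, K(q))) \land (\exists q\, K(q))
Standardize variables apart so no two quantifiers bind the same name: q↦z1.
  ((\exists z\, \neg K(z)) \lor (\forall q\, K(q))) \land (\exists z1\, K(z1))
Finally move all quantifiers to the prefix:
  \exists z\, \forall q\, \exists z1\, ((\neg K(z) \lor K(q)) \land K(z1))

\exists z\, \forall q\, \exists z1\, ((\neg K(z) \lor K(q)) \land K(z1))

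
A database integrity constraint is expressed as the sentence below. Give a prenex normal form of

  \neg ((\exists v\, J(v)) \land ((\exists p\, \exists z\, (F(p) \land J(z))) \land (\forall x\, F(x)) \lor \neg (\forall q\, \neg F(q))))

\forall v\, \forall p\, \forall z\, \exists x\, \forall q\, (\neg J(v) \lor (\neg F(p) \lor \neg J(z) \lor \neg F(x)) \land \neg F(q))

Drive negations inward (¬∀x A ≡ ∃x ¬A, ¬∃x A ≡ ∀x ¬A, De Morgan for ∧/∨):
  (\forall v\, \neg J(v)) \lor ((\forall p\, \forall z\, (\neg F(p) \lor \neg J(z))) \lor (\exists x\, \neg F(x))) \land (\forall q\, \neg F(q))
All bound variables are already distinct, so no renaming is needed.
Extract every quantifier outward, since the variables are now distinct and don't occur free across branches:
  \forall v\, \forall p\, \forall z\, \exists x\, \forall q\, (\neg J(v) \lor (\neg F(p) \lor \neg J(z) \lor \neg F(x)) \land \neg F(q))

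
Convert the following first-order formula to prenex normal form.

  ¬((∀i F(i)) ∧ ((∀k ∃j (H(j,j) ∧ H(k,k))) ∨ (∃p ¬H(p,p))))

∃i ∃k ∀j ∀p (¬F(i) ∨ (¬H(j,j) ∨ ¬H(k,k)) ∧ H(p,p))

Push ¬ through the quantifiers and connectives to reach negation normal form:
  (∃i ¬F(i)) ∨ (∃k ∀j (¬H(j,j) ∨ ¬H(k,k))) ∧ (∀p H(p,p))
All bound variables are already distinct, so no renaming is needed.
Pull the quantifiers to the front (each side's bound variable is not free in the other side):
  ∃i ∃k ∀j ∀p (¬F(i) ∨ (¬H(j,j) ∨ ¬H(k,k)) ∧ H(p,p))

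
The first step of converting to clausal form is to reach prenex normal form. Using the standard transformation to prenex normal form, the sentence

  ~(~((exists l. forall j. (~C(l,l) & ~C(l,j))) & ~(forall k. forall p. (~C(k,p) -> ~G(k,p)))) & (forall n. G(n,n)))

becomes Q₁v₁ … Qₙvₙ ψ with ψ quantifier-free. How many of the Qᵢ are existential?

Eliminate → and ↔ using ¬ and ∨.
  ~(~((exists l. forall j. (~C(l,l) & ~C(l,j))) & ~(forall k. forall p. (~~C(k,p) | ~G(k,p)))) & (forall n. G(n,n)))
Move each ¬ inward, flipping quantifiers it crosses:
  (exists l. forall j. (~C(l,l) & ~C(l,j))) & (exists k. exists p. (~C(k,p) & G(k,p))) | (exists n. ~G(n,n))
Extract every quantifier outward, since the variables are now distinct and don't occur free across branches:
  exists l. forall j. exists k. exists p. exists n. (~C(l,l) & ~C(l,j) & ~C(k,p) & G(k,p) | ~G(n,n))
The prefix is exists l forall j exists k exists p exists n: 1 universal, 4 existential.

4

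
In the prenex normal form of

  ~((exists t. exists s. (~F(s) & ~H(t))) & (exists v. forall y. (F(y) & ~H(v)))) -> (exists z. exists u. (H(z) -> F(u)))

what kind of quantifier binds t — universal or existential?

Eliminate → and ↔ using ¬ and ∨.
  ~~((exists t. exists s. (~F(s) & ~H(t))) & (exists v. forall y. (F(y) & ~H(v)))) | (exists z. exists u. (~H(z) | F(u)))
Drive negations inward (¬∀x A ≡ ∃x ¬A, ¬∃x A ≡ ∀x ¬A, De Morgan for ∧/∨):
  (exists t. exists s. (~F(s) & ~H(t))) & (exists v. forall y. (F(y) & ~H(v))) | (exists z. exists u. (~H(z) | F(u)))
Finally move all quantifiers to the prefix:
  exists t. exists s. exists v. forall y. exists z. exists u. (~F(s) & ~H(t) & F(y) & ~H(v) | ~H(z) | F(u))
The quantifier exists t sits under an even number of negations (counting the antecedent side of each →), so it remains existential.

existential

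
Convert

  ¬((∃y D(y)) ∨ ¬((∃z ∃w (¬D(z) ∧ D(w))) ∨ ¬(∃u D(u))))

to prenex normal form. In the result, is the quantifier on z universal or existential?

existential

Drive negations inward (¬∀x A ≡ ∃x ¬A, ¬∃x A ≡ ∀x ¬A, De Morgan for ∧/∨):
  (∀y ¬D(y)) ∧ ((∃z ∃w (¬D(z) ∧ D(w))) ∨ (∀u ¬D(u)))
All bound variables are already distinct, so no renaming is needed.
Pull the quantifiers to the front (each side's bound variable is not free in the other side):
  ∀y ∃z ∃w ∀u (¬D(y) ∧ (¬D(z) ∧ D(w) ∨ ¬D(u)))
The quantifier ∃z sits under an even number of negations, so it remains existential.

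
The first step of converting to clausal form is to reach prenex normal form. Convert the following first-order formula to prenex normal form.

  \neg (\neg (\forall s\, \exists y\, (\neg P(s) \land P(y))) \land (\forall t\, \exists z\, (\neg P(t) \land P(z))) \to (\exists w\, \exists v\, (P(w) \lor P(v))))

\exists s\, \forall y\, \forall t\, \exists z\, \forall w\, \forall v\, ((P(s) \lor \neg P(y)) \land \neg P(t) \land P(z) \land \neg P(w) \land \neg P(v))

First replace A → B with ¬A ∨ B.
  \neg (\neg (\neg (\forall s\, \exists y\, (\neg P(s) \land P(y))) \land (\forall t\, \exists z\, (\neg P(t) \land P(z)))) \lor (\exists w\, \exists v\, (P(w) \lor P(v))))
Drive negations inward (¬∀x A ≡ ∃x ¬A, ¬∃x A ≡ ∀x ¬A, De Morgan for ∧/∨):
  (\exists s\, \forall y\, (P(s) \lor \neg P(y))) \land (\forall t\, \exists z\, (\neg P(t) \land P(z))) \land (\forall w\, \forall v\, (\neg P(w) \land \neg P(v)))
Finally move all quantifiers to the prefix:
  \exists s\, \forall y\, \forall t\, \exists z\, \forall w\, \forall v\, ((P(s) \lor \neg P(y)) \land \neg P(t) \land P(z) \land \neg P(w) \land \neg P(v))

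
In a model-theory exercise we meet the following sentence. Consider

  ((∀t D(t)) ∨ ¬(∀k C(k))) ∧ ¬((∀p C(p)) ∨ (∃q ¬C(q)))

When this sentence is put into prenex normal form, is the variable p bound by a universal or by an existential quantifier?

existential

Drive negations inward (¬∀x A ≡ ∃x ¬A, ¬∃x A ≡ ∀x ¬A, De Morgan for ∧/∨):
  ((∀t D(t)) ∨ (∃k ¬C(k))) ∧ (∃p ¬C(p)) ∧ (∀q C(q))
All bound variables are already distinct, so no renaming is needed.
Finally move all quantifiers to the prefix:
  ∀t ∃k ∃p ∀q ((D(t) ∨ ¬C(k)) ∧ ¬C(p) ∧ C(q))
The quantifier ∀p sits under an odd number of negations, so it flips to ∃p.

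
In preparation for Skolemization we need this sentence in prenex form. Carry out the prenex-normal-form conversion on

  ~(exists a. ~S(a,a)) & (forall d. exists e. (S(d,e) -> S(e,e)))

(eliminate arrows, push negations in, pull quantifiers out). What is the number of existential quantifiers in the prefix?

Rewrite implications/biconditionals: A → B as ¬A ∨ B.
  ~(exists a. ~S(a,a)) & (forall d. exists e. (~S(d,e) | S(e,e)))
Drive negations inward (¬∀x A ≡ ∃x ¬A, ¬∃x A ≡ ∀x ¬A, De Morgan for ∧/∨):
  (forall a. S(a,a)) & (forall d. exists e. (~S(d,e) | S(e,e)))
All bound variables are already distinct, so no renaming is needed.
Finally move all quantifiers to the prefix:
  forall a. forall d. exists e. (S(a,a) & (~S(d,e) | S(e,e)))
The prefix is forall a forall d exists e: 2 universal, 1 existential.

1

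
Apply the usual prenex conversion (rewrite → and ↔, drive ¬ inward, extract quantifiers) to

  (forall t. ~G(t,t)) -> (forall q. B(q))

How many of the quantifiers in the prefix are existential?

1

First replace A → B with ¬A ∨ B.
  ~(forall t. ~G(t,t)) | (forall q. B(q))
Drive negations inward (¬∀x A ≡ ∃x ¬A, ¬∃x A ≡ ∀x ¬A, De Morgan for ∧/∨):
  (exists t. G(t,t)) | (forall q. B(q))
All bound variables are already distinct, so no renaming is needed.
Extract every quantifier outward, since the variables are now distinct and don't occur free across branches:
  exists t. forall q. (G(t,t) | B(q))
The prefix is exists t forall q: 1 universal, 1 existential.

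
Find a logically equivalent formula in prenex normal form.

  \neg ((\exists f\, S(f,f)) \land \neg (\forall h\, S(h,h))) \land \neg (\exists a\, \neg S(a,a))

Drive negations inward (¬∀x A ≡ ∃x ¬A, ¬∃x A ≡ ∀x ¬A, De Morgan for ∧/∨):
  ((\forall f\, \neg S(f,f)) \lor (\forall h\, S(h,h))) \land (\forall a\, S(a,a))
All bound variables are already distinct, so no renaming is needed.
Finally move all quantifiers to the prefix:
  \forall f\, \forall h\, \forall a\, ((\neg S(f,f) \lor S(h,h)) \land S(a,a))

\forall f\, \forall h\, \forall a\, ((\neg S(f,f) \lor S(h,h)) \land S(a,a))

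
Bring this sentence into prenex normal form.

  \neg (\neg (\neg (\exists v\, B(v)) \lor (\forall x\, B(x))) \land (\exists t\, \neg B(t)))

\forall v\, \forall x\, \forall t\, (\neg B(v) \lor B(x) \lor B(t))

Push ¬ through the quantifiers and connectives to reach negation normal form:
  (\forall v\, \neg B(v)) \lor (\forall x\, B(x)) \lor (\forall t\, B(t))
Extract every quantifier outward, since the variables are now distinct and don't occur free across branches:
  \forall v\, \forall x\, \forall t\, (\neg B(v) \lor B(x) \lor B(t))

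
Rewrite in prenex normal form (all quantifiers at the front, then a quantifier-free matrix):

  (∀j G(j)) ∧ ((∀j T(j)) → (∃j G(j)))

∀j ∃w ∃b (G(j) ∧ (¬T(w) ∨ G(b)))

First replace A → B with ¬A ∨ B.
  (∀j G(j)) ∧ (¬(∀j T(j)) ∨ (∃j G(j)))
Move each ¬ inward, flipping quantifiers it crosses:
  (∀j G(j)) ∧ ((∃j ¬T(j)) ∨ (∃j G(j)))
Rename bound variables to avoid capture: j↦w, j↦b.
  (∀j G(j)) ∧ ((∃w ¬T(w)) ∨ (∃b G(b)))
Finally move all quantifiers to the prefix:
  ∀j ∃w ∃b (G(j) ∧ (¬T(w) ∨ G(b)))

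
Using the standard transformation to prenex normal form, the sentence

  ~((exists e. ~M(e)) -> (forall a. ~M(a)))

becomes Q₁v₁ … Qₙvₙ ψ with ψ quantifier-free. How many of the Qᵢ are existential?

Eliminate → and ↔ using ¬ and ∨.
  ~(~(exists e. ~M(e)) | (forall a. ~M(a)))
Push ¬ through the quantifiers and connectives to reach negation normal form:
  (exists e. ~M(e)) & (exists a. M(a))
Finally move all quantifiers to the prefix:
  exists e. exists a. (~M(e) & M(a))
The prefix is exists e exists a: 0 universal, 2 existential.

2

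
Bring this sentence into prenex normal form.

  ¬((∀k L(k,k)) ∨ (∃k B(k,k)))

Drive negations inward (¬∀x A ≡ ∃x ¬A, ¬∃x A ≡ ∀x ¬A, De Morgan for ∧/∨):
  (∃k ¬L(k,k)) ∧ (∀k ¬B(k,k))
Rename bound variables to avoid capture: k↦y1.
  (∃k ¬L(k,k)) ∧ (∀y1 ¬B(y1,y1))
Finally move all quantifiers to the prefix:
  ∃k ∀y1 (¬L(k,k) ∧ ¬B(y1,y1))

∃k ∀y1 (¬L(k,k) ∧ ¬B(y1,y1))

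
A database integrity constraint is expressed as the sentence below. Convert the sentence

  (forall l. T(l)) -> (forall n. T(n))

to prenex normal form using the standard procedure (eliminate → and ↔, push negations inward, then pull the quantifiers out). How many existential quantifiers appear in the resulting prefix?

1

Rewrite implications/biconditionals: A → B as ¬A ∨ B.
  ~(forall l. T(l)) | (forall n. T(n))
Push ¬ through the quantifiers and connectives to reach negation normal form:
  (exists l. ~T(l)) | (forall n. T(n))
All bound variables are already distinct, so no renaming is needed.
Finally move all quantifiers to the prefix:
  exists l. forall n. (~T(l) | T(n))
The prefix is exists l forall n: 1 universal, 1 existential.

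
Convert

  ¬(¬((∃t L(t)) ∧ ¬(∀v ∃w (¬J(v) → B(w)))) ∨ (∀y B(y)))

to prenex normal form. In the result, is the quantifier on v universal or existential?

Rewrite implications/biconditionals: A → B as ¬A ∨ B.
  ¬(¬((∃t L(t)) ∧ ¬(∀v ∃w (¬¬J(v) ∨ B(w)))) ∨ (∀y B(y)))
Drive negations inward (¬∀x A ≡ ∃x ¬A, ¬∃x A ≡ ∀x ¬A, De Morgan for ∧/∨):
  (∃t L(t)) ∧ (∃v ∀w (¬J(v) ∧ ¬B(w))) ∧ (∃y ¬B(y))
Pull the quantifiers to the front (each side's bound variable is not free in the other side):
  ∃t ∃v ∀w ∃y (L(t) ∧ ¬J(v) ∧ ¬B(w) ∧ ¬B(y))
The quantifier ∀v sits under an odd number of negations (counting the antecedent side of each →), so it flips to ∃v.

existential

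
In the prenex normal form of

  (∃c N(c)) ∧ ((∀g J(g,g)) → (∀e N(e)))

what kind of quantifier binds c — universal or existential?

Rewrite implications/biconditionals: A → B as ¬A ∨ B.
  (∃c N(c)) ∧ (¬(∀g J(g,g)) ∨ (∀e N(e)))
Drive negations inward (¬∀x A ≡ ∃x ¬A, ¬∃x A ≡ ∀x ¬A, De Morgan for ∧/∨):
  (∃c N(c)) ∧ ((∃g ¬J(g,g)) ∨ (∀e N(e)))
All bound variables are already distinct, so no renaming is needed.
Pull the quantifiers to the front (each side's bound variable is not free in the other side):
  ∃c ∃g ∀e (N(c) ∧ (¬J(g,g) ∨ N(e)))
The quantifier ∃c sits under an even number of negations (counting the antecedent side of each →), so it remains existential.

existential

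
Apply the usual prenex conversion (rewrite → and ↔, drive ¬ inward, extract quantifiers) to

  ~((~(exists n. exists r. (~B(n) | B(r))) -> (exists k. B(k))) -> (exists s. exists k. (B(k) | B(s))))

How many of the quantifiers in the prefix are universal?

First replace A → B with ¬A ∨ B.
  ~(~(~~(exists n. exists r. (~B(n) | B(r))) | (exists k. B(k))) | (exists s. exists k. (B(k) | B(s))))
Push ¬ through the quantifiers and connectives to reach negation normal form:
  ((exists n. exists r. (~B(n) | B(r))) | (exists k. B(k))) & (forall s. forall k. (~B(k) & ~B(s)))
Rename bound variables to avoid capture: k↦v1.
  ((exists n. exists r. (~B(n) | B(r))) | (exists k. B(k))) & (forall s. forall v1. (~B(v1) & ~B(s)))
Pull the quantifiers to the front (each side's bound variable is not free in the other side):
  exists n. exists r. exists k. forall s. forall v1. ((~B(n) | B(r) | B(k)) & ~B(v1) & ~B(s))
The prefix is exists n exists r exists k forall s forall v1: 2 universal, 3 existential.

2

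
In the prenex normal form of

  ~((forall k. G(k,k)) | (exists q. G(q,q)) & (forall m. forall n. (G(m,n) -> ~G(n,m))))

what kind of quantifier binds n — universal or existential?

existential

First replace A → B with ¬A ∨ B.
  ~((forall k. G(k,k)) | (exists q. G(q,q)) & (forall m. forall n. (~G(m,n) | ~G(n,m))))
Drive negations inward (¬∀x A ≡ ∃x ¬A, ¬∃x A ≡ ∀x ¬A, De Morgan for ∧/∨):
  (exists k. ~G(k,k)) & ((forall q. ~G(q,q)) | (exists m. exists n. (G(m,n) & G(n,m))))
All bound variables are already distinct, so no renaming is needed.
Finally move all quantifiers to the prefix:
  exists k. forall q. exists m. exists n. (~G(k,k) & (~G(q,q) | G(m,n) & G(n,m)))
The quantifier forall n sits under an odd number of negations (counting the antecedent side of each →), so it flips to exists n.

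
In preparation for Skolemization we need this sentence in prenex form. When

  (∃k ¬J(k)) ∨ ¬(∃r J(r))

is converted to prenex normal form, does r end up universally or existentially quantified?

universal

Move each ¬ inward, flipping quantifiers it crosses:
  (∃k ¬J(k)) ∨ (∀r ¬J(r))
All bound variables are already distinct, so no renaming is needed.
Pull the quantifiers to the front (each side's bound variable is not free in the other side):
  ∃k ∀r (¬J(k) ∨ ¬J(r))
The quantifier ∃r sits under an odd number of negations, so it flips to ∀r.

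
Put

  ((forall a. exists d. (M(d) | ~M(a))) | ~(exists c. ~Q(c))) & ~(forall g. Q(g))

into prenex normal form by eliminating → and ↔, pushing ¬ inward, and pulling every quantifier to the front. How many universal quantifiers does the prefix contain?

Drive negations inward (¬∀x A ≡ ∃x ¬A, ¬∃x A ≡ ∀x ¬A, De Morgan for ∧/∨):
  ((forall a. exists d. (M(d) | ~M(a))) | (forall c. Q(c))) & (exists g. ~Q(g))
All bound variables are already distinct, so no renaming is needed.
Pull the quantifiers to the front (each side's bound variable is not free in the other side):
  forall a. exists d. forall c. exists g. ((M(d) | ~M(a) | Q(c)) & ~Q(g))
The prefix is forall a exists d forall c exists g: 2 universal, 2 existential.

2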